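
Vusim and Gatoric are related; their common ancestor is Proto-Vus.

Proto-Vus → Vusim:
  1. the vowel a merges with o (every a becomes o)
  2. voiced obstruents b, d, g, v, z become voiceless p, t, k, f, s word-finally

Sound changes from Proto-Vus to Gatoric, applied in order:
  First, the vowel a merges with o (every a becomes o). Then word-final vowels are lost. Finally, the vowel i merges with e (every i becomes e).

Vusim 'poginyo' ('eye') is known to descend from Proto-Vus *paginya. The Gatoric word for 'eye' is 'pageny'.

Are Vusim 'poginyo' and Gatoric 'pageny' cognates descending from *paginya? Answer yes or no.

no

Derive the expected Gatoric reflex of *paginya:
Gatoric: start from *paginya.
  rule 1 (vowel merger): paginya → poginyo
  rule 2 (apocope): poginyo → poginy
  rule 3 (vowel merger): poginy → pogeny
  ⇒ Gatoric pogeny
The regular Gatoric reflex would be 'pogeny', but the attested form is 'pageny'. The correspondence is irregular, so they are not cognates (the Gatoric form has a different source).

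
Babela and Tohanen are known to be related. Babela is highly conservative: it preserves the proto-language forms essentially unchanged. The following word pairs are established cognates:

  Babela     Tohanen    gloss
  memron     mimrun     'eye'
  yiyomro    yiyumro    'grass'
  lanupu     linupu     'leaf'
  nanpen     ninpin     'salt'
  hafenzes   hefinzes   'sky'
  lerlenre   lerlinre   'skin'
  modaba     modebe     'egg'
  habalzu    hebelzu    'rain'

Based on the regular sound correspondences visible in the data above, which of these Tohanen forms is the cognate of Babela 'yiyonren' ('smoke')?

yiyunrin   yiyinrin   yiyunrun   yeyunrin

memron ~ mimrun — Babela o corresponds to Tohanen u after a consonant, before a nasal.
nanpen ~ ninpin, hafenzes ~ hefinzes — Babela e corresponds to Tohanen i after a consonant, before a nasal.
Applying these to Babela 'yiyonren':
  yiyonren → yiyunren   (o→u after a consonant, before a nasal)
  yiyunren → yiyunrin   (e→i after a consonant, before a nasal)
So the Tohanen cognate is 'yiyunrin'.

yiyunrin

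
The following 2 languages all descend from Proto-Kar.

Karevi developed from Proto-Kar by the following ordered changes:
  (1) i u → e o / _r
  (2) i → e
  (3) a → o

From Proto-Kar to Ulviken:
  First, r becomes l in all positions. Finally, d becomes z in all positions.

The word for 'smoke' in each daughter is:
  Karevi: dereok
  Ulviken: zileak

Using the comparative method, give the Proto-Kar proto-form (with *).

Position 1: Karevi has d, Ulviken has z. Karevi preserves d here (none of its changes turn any other segment into d), so the proto-segment is *d.
Position 5: Karevi has o, Ulviken has a. Ulviken preserves a here (none of its changes turn any other segment into a), so the proto-segment is *a.
Continuing position by position gives *direak; check it forward:
Karevi: start from *direak.
  rule 1 (pre-rhotic lowering): direak → dereak
  rule 2: no change — dereak
  rule 3 (vowel merger): dereak → dereok
  ⇒ Karevi dereok
Ulviken: *direak > dileak > zileak  (by unconditioned shift, unconditioned shift)
*direak is the unique common source.

*direak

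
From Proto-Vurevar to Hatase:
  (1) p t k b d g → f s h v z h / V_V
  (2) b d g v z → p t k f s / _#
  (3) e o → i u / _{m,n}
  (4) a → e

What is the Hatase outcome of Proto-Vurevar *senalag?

sinelek

Hatase: *senalag
  senalag (rule 1 does not apply)
  senalag → senalak   [final devoicing]
  senalak → sinalak   [pre-nasal raising]
  sinalak → sinelek   [vowel merger]
  giving Hatase sinelek.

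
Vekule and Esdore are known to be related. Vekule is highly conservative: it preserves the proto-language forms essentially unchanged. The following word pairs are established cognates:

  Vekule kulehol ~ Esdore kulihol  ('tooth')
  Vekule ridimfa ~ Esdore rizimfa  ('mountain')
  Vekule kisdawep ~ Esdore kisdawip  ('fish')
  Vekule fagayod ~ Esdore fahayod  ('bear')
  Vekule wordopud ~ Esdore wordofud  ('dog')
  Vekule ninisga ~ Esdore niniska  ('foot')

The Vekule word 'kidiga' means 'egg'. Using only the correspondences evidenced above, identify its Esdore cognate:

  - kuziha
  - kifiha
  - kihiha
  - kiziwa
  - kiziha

ridimfa ~ rizimfa — Vekule d corresponds to Esdore z between vowels (before a front vowel).
fagayod ~ fahayod — Vekule g corresponds to Esdore h between vowels (before a back vowel).
Applying these to Vekule 'kidiga':
  kidiga → kiziga   (d→z between vowels (before a front vowel))
  kiziga → kiziha   (g→h between vowels (before a back vowel))
So the Esdore cognate is 'kiziha'.

kiziha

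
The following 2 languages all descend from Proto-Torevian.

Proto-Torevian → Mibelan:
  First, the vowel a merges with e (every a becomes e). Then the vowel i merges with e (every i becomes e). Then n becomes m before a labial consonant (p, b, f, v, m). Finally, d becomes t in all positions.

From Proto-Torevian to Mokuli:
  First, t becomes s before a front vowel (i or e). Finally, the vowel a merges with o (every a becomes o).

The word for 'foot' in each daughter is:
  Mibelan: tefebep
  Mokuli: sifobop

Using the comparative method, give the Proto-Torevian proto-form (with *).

Position 4: Mibelan has e, Mokuli has o. Taking the neighbouring segments as reconstructed: Mibelan e could go back to *a or *e or *i; Mokuli o could go back to *a or *o — the one source consistent with every daughter is *a.
Position 1: Mibelan has t, Mokuli has s. Taking the neighbouring segments as reconstructed: Mibelan t could go back to *t or *d; Mokuli s could go back to *t or *s — the one source consistent with every daughter is *t.
Position 6: Mibelan has e, Mokuli has o. Taking the neighbouring segments as reconstructed: Mibelan e could go back to *a or *e or *i; Mokuli o could go back to *a or *o — the one source consistent with every daughter is *a.
This points to *tifabap. Verify forward in each daughter:
Mibelan: start from *tifabap.
  rule 1 (vowel merger): tifabap → tifebep
  rule 2 (vowel merger): tifebep → tefebep
  rule 3: no change — tefebep
  rule 4: no change — tefebep
  ⇒ Mibelan tefebep
Mokuli: *tifabap > sifabap > sifobop  (by palatalisation, vowel merger)
Only *tifabap yields all of Mibelan tefebep, Mokuli sifobop.

*tifabap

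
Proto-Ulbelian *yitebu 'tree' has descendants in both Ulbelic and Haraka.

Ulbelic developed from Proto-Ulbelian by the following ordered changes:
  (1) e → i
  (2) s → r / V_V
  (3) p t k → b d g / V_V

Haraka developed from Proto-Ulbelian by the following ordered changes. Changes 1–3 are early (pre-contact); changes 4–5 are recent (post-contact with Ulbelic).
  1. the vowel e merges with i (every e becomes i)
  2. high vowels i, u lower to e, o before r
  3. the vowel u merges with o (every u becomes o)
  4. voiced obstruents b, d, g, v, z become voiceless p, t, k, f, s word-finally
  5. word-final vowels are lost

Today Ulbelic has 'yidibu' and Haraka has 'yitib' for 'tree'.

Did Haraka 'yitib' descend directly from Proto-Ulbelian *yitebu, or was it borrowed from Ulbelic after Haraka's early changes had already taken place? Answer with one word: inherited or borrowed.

inherited

If inherited, *yitebu would pass through all of Haraka's changes:
Haraka: *yitebu
  yitebu → yitibu   [vowel merger]
  yitibu (rule 2 does not apply)
  yitibu → yitibo   [vowel merger]
  yitibo (rule 4 does not apply)
  yitibo → yitib   [apocope]
  giving Haraka yitib.
If borrowed from Ulbelic 'yidibu' after the early changes, it would undergo only the recent ones:
  rule 4 (final devoicing): no change (yidibu)
  rule 5 (apocope): yidibu → yidib
  ⇒ as a loan: yidib
Haraka 'yitib' matches the inherited outcome exactly, so it is an inherited cognate, not a loan.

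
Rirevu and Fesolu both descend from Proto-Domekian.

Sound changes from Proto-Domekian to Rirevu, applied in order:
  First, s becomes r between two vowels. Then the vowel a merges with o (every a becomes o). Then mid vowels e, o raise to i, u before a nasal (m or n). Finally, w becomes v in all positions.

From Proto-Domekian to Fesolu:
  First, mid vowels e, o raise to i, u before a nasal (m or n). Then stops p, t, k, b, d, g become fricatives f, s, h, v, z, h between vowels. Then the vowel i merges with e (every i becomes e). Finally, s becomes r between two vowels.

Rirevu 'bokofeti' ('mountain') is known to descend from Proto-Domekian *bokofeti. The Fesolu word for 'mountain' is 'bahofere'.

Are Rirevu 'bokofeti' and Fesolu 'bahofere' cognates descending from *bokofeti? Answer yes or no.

no

Derive the expected Fesolu reflex of *bokofeti:
Fesolu: start from *bokofeti.
  rule 1: no change — bokofeti
  rule 2 (intervocalic lenition): bokofeti → bohofesi
  rule 3 (vowel merger): bohofesi → bohofese
  rule 4 (rhotacism): bohofese → bohofere
  ⇒ Fesolu bohofere
The regular Fesolu reflex would be 'bohofere', but the attested form is 'bahofere'. The correspondence is irregular, so they are not cognates (the Fesolu form has a different source).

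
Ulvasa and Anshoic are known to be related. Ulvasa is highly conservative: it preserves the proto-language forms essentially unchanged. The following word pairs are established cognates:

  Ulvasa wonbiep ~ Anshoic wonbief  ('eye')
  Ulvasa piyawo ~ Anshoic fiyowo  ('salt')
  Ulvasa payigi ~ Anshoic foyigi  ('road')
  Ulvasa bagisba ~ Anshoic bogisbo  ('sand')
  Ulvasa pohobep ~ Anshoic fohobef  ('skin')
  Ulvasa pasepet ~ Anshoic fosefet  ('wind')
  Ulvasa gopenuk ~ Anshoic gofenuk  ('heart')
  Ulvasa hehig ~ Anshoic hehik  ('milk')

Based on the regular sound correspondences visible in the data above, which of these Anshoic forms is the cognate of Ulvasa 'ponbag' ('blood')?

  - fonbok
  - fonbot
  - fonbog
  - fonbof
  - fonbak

fonbok

pohobep ~ fohobef — Ulvasa p corresponds to Anshoic f word-initially before a back vowel.
piyawo ~ fiyowo, payigi ~ foyigi — Ulvasa a corresponds to Anshoic o after a consonant, before a consonant other than r, m, n, p, b, f, v.
hehig ~ hehik — Ulvasa g corresponds to Anshoic k word-finally.
Applying these to Ulvasa 'ponbag':
  ponbag → fonbag   (p→f word-initially before a back vowel)
  fonbag → fonbog   (a→o after a consonant, before a consonant other than r, m, n, p, b, f, v)
  fonbog → fonbok   (g→k word-finally)
So the Anshoic cognate is 'fonbok'.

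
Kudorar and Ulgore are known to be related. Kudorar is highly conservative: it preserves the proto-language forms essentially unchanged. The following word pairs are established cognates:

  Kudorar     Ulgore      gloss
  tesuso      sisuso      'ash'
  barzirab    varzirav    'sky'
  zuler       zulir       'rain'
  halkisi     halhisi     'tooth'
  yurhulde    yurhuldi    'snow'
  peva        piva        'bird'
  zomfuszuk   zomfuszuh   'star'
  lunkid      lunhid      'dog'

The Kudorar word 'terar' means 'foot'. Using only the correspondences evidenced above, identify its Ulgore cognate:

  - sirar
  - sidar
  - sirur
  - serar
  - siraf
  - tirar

sirar

tesuso ~ sisuso — Kudorar t corresponds to Ulgore s word-initially before a front vowel.
zuler ~ zulir — Kudorar e corresponds to Ulgore i after a consonant, before r.
Applying these to Kudorar 'terar':
  terar → serar   (t→s word-initially before a front vowel)
  serar → sirar   (e→i after a consonant, before r)
So the Ulgore cognate is 'sirar'.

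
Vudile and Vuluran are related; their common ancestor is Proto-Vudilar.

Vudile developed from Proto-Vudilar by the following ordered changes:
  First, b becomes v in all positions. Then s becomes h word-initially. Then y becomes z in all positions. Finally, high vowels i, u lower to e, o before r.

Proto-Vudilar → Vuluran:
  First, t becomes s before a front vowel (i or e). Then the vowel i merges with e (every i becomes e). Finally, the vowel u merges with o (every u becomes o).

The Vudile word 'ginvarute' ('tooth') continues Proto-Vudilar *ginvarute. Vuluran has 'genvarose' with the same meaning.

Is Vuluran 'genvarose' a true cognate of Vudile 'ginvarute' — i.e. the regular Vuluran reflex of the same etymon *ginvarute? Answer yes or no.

yes

Derive the expected Vuluran reflex of *ginvarute:
Vuluran: *ginvarute > ginvaruse > genvaruse > genvarose  (by palatalisation, vowel merger, vowel merger)
Vuluran 'genvarose' matches the regular reflex exactly, so the pair is cognate.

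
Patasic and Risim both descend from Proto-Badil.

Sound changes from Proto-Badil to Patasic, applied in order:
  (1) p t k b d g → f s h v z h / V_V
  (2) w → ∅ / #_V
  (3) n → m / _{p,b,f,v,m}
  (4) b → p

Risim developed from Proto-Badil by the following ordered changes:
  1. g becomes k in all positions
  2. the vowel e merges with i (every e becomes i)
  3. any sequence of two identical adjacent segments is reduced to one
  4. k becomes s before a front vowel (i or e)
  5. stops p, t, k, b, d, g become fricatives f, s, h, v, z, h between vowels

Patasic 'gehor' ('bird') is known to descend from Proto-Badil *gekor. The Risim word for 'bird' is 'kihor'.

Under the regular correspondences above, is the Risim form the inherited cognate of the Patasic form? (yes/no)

Derive the expected Risim reflex of *gekor:
Risim: *gekor
  gekor → kekor   [unconditioned shift]
  kekor → kikor   [vowel merger]
  kikor (rule 3 does not apply)
  kikor → sikor   [palatalisation]
  sikor → sihor   [intervocalic lenition]
  giving Risim sihor.
The regular Risim reflex would be 'sihor', but the attested form is 'kihor'. The correspondence is irregular, so they are not cognates (the Risim form has a different source).

no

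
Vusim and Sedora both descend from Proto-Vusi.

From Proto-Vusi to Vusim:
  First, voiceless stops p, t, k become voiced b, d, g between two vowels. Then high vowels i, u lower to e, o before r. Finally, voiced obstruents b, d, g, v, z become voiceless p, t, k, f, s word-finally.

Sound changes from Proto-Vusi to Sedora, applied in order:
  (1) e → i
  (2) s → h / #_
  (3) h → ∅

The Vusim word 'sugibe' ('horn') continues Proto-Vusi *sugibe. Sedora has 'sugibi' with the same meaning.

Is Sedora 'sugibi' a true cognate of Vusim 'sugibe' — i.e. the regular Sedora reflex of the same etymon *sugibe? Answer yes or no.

Derive the expected Sedora reflex of *sugibe:
Sedora: *sugibe > sugibi > hugibi > ugibi  (by vowel merger, debuccalisation, h-loss)
The regular Sedora reflex would be 'ugibi', but the attested form is 'sugibi'. The correspondence is irregular, so they are not cognates (the Sedora form has a different source).

no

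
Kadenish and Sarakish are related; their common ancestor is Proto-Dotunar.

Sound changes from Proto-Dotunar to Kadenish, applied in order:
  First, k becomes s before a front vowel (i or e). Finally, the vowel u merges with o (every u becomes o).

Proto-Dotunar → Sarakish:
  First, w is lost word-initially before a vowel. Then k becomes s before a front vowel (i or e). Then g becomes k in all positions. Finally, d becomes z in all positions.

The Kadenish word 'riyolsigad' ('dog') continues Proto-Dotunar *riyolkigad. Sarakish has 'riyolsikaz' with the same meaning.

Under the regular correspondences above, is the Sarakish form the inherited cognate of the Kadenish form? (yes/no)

Derive the expected Sarakish reflex of *riyolkigad:
Sarakish: *riyolkigad > riyolsigad > riyolsikad > riyolsikaz  (by palatalisation, unconditioned shift, unconditioned shift)
Sarakish 'riyolsikaz' matches the regular reflex exactly, so the pair is cognate.

yes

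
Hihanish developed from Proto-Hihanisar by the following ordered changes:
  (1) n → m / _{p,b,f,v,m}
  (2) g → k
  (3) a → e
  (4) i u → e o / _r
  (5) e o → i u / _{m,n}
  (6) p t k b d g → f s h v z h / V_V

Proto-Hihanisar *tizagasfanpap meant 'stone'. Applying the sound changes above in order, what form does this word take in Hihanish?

Hihanish: *tizagasfanpap
  tizagasfanpap → tizagasfampap   [nasal place assimilation]
  tizagasfampap → tizakasfampap   [unconditioned shift]
  tizakasfampap → tizekesfempep   [vowel merger]
  tizekesfempep (rule 4 does not apply)
  tizekesfempep → tizekesfimpep   [pre-nasal raising]
  tizekesfimpep → tizehesfimpep   [intervocalic lenition]
  giving Hihanish tizehesfimpep.

tizehesfimpep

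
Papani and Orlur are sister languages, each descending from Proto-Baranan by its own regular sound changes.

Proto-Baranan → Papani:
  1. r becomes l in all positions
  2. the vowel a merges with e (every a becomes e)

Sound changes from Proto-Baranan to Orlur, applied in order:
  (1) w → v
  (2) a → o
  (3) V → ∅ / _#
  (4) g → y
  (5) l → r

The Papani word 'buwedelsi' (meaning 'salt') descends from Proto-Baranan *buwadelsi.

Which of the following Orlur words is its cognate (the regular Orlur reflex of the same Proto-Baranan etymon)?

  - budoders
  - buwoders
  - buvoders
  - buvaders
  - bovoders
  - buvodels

buvoders

Orlur: start from *buwadelsi.
  rule 1 (unconditioned shift): buwadelsi → buvadelsi
  rule 2 (vowel merger): buvadelsi → buvodelsi
  rule 3 (apocope): buvodelsi → buvodels
  rule 4: no change — buvodels
  rule 5 (unconditioned shift): buvodels → buvoders
  ⇒ Orlur buvoders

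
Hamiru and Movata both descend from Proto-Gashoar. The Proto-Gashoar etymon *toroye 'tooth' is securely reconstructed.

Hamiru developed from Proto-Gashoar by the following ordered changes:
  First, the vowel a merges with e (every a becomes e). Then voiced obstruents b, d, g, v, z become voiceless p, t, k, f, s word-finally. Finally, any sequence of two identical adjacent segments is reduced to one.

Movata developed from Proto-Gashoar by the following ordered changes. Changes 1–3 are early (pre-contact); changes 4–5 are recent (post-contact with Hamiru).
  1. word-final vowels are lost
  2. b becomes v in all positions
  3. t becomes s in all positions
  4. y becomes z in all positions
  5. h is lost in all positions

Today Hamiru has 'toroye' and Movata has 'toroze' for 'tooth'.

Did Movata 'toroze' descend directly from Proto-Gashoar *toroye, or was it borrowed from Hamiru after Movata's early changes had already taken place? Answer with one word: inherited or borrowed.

If inherited, *toroye would pass through all of Movata's changes:
Movata: *toroye > toroy > soroy > soroz  (by apocope, unconditioned shift, unconditioned shift)
If borrowed from Hamiru 'toroye' after the early changes, it would undergo only the recent ones:
  rule 4 (unconditioned shift): toroye → toroze
  rule 5 (h-loss): no change (toroze)
  ⇒ as a loan: toroze
Movata 'toroze' matches the loan outcome 'toroze', not the inherited 'soroz' — it skipped the early Movata changes, so it was borrowed from Hamiru.

borrowed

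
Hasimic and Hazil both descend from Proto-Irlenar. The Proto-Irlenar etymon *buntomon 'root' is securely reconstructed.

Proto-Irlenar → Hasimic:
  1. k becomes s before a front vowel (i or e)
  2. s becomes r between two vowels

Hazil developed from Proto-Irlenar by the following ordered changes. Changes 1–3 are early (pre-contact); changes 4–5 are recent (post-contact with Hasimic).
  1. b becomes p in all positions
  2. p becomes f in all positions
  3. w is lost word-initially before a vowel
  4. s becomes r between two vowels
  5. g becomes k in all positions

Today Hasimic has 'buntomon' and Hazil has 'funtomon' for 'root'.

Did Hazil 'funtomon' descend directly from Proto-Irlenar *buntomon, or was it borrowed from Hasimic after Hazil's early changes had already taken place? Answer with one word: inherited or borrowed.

If inherited, *buntomon would pass through all of Hazil's changes:
Hazil: *buntomon > puntomon > funtomon  (by unconditioned shift, unconditioned shift)
If borrowed from Hasimic 'buntomon' after the early changes, it would undergo only the recent ones:
  rule 4 (rhotacism): no change (buntomon)
  rule 5 (unconditioned shift): no change (buntomon)
  ⇒ as a loan: buntomon
Hazil 'funtomon' matches the inherited outcome exactly, so it is an inherited cognate, not a loan.

inherited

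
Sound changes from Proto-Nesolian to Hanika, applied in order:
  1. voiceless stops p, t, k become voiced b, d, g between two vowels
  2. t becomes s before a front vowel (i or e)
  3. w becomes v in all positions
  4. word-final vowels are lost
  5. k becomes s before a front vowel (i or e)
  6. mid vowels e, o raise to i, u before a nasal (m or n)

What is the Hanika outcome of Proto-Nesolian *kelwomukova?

Hanika: *kelwomukova > kelwomugova > kelvomugova > kelvomugov > selvomugov > selvumugov  (by intervocalic voicing, unconditioned shift, apocope, palatalisation, pre-nasal raising)

selvumugov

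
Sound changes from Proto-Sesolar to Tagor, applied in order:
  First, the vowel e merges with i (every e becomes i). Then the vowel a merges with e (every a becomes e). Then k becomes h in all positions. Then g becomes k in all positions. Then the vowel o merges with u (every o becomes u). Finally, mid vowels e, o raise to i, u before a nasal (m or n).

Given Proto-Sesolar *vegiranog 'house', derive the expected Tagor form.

vikirinuk

Tagor: start from *vegiranog.
  rule 1 (vowel merger): vegiranog → vigiranog
  rule 2 (vowel merger): vigiranog → vigirenog
  rule 3: no change — vigirenog
  rule 4 (unconditioned shift): vigirenog → vikirenok
  rule 5 (vowel merger): vikirenok → vikirenuk
  rule 6 (pre-nasal raising): vikirenuk → vikirinuk
  ⇒ Tagor vikirinuk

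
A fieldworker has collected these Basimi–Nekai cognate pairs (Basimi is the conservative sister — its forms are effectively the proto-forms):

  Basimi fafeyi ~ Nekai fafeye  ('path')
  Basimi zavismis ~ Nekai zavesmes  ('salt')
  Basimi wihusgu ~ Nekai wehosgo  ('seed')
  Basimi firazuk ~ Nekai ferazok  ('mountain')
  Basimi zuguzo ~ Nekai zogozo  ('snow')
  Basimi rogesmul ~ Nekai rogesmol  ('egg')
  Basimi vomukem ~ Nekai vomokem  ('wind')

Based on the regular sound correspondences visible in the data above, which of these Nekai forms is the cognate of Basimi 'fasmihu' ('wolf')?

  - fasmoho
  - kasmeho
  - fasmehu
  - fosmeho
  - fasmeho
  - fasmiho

fasmeho

zavismis ~ zavesmes, wihusgu ~ wehosgo — Basimi i corresponds to Nekai e after a consonant, before a consonant other than r, m, n, p, b, f, v.
wihusgu ~ wehosgo — Basimi u corresponds to Nekai o word-finally.
Applying these to Basimi 'fasmihu':
  fasmihu → fasmehu   (i→e after a consonant, before a consonant other than r, m, n, p, b, f, v)
  fasmehu → fasmeho   (u→o word-finally)
So the Nekai cognate is 'fasmeho'.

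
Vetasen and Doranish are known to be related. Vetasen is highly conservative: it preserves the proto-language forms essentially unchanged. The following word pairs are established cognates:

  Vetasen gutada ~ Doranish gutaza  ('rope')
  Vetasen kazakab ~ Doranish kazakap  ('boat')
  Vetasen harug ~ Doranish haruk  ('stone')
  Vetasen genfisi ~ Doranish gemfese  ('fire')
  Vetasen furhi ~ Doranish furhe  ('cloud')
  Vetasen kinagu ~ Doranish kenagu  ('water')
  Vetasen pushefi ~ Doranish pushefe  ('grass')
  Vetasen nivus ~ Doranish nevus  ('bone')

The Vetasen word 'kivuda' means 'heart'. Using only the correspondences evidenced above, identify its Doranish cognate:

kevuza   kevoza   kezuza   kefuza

kevuza

nivus ~ nevus — Vetasen i corresponds to Doranish e after a consonant, before a labial obstruent.
gutada ~ gutaza — Vetasen d corresponds to Doranish z between vowels (before a back vowel).
Applying these to Vetasen 'kivuda':
  kivuda → kevuda   (i→e after a consonant, before a labial obstruent)
  kevuda → kevuza   (d→z between vowels (before a back vowel))
So the Doranish cognate is 'kevuza'.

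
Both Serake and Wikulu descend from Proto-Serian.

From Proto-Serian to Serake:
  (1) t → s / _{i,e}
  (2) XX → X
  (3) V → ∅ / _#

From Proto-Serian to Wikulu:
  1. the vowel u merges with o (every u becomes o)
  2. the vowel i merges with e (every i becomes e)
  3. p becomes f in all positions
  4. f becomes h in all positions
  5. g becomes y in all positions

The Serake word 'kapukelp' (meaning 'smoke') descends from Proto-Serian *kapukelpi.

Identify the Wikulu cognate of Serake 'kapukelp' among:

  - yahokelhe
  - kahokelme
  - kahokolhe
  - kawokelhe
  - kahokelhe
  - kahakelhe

kahokelhe

Wikulu: start from *kapukelpi.
  rule 1 (vowel merger): kapukelpi → kapokelpi
  rule 2 (vowel merger): kapokelpi → kapokelpe
  rule 3 (unconditioned shift): kapokelpe → kafokelfe
  rule 4 (unconditioned shift): kafokelfe → kahokelhe
  rule 5: no change — kahokelhe
  ⇒ Wikulu kahokelhe
Among the options, 'kahokelhe' alone shows every Wikulu change applied in order.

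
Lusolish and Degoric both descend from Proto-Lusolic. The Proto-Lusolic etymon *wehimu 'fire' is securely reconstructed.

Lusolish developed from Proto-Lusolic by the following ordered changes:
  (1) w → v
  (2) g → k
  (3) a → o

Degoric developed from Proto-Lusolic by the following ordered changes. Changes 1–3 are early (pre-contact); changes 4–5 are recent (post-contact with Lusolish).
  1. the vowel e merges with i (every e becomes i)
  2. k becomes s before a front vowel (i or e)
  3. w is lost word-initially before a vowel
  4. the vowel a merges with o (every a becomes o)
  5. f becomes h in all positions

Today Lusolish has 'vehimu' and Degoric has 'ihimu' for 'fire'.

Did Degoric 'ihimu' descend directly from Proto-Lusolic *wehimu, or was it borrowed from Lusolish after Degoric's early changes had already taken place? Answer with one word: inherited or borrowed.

If inherited, *wehimu would pass through all of Degoric's changes:
Degoric: *wehimu > wihimu > ihimu  (by vowel merger, glide loss)
If borrowed from Lusolish 'vehimu' after the early changes, it would undergo only the recent ones:
  rule 4 (vowel merger): no change (vehimu)
  rule 5 (unconditioned shift): no change (vehimu)
  ⇒ as a loan: vehimu
Degoric 'ihimu' matches the inherited outcome exactly, so it is an inherited cognate, not a loan.

inherited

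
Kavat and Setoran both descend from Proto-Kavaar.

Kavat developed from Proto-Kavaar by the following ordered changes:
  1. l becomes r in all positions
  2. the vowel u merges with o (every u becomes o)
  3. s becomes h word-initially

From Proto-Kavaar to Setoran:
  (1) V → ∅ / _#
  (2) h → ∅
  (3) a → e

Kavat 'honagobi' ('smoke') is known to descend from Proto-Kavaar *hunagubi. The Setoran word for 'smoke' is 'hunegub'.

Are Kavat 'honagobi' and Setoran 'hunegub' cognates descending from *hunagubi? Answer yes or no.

no

Derive the expected Setoran reflex of *hunagubi:
Setoran: *hunagubi
  hunagubi → hunagub   [apocope]
  hunagub → unagub   [h-loss]
  unagub → unegub   [vowel merger]
  giving Setoran unegub.
The regular Setoran reflex would be 'unegub', but the attested form is 'hunegub'. The correspondence is irregular, so they are not cognates (the Setoran form has a different source).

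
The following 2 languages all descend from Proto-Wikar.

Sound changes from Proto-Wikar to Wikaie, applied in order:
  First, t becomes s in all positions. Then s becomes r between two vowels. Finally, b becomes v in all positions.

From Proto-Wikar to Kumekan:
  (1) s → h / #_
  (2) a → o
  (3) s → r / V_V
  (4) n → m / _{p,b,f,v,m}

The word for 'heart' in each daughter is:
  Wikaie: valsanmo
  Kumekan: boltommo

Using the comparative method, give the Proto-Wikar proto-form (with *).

Position 6: Wikaie has n, Kumekan has m. Wikaie preserves n here (none of its changes turn any other segment into n), so the proto-segment is *n.
Position 4: Wikaie has s, Kumekan has t. Kumekan preserves t here (none of its changes turn any other segment into t), so the proto-segment is *t.
Continuing position by position gives *baltanmo; check it forward:
Wikaie: start from *baltanmo.
  rule 1 (unconditioned shift): baltanmo → balsanmo
  rule 2: no change — balsanmo
  rule 3 (unconditioned shift): balsanmo → valsanmo
  ⇒ Wikaie valsanmo
Kumekan: *baltanmo
  baltanmo (rule 1 does not apply)
  baltanmo → boltonmo   [vowel merger]
  boltonmo (rule 3 does not apply)
  boltonmo → boltommo   [nasal place assimilation]
  giving Kumekan boltommo.
Only *baltanmo yields all of Wikaie valsanmo, Kumekan boltommo.

*baltanmo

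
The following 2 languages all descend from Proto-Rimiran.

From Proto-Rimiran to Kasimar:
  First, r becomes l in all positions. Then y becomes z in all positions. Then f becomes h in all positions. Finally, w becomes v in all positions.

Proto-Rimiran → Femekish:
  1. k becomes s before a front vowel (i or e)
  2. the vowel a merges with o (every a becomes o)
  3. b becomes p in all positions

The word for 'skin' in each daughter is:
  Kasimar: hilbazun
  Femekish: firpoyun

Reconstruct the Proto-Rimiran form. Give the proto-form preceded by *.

*firbayun

Position 1: Kasimar has h, Femekish has f. Femekish preserves f here (none of its changes turn any other segment into f), so the proto-segment is *f.
Position 5: Kasimar has a, Femekish has o. Kasimar preserves a here (none of its changes turn any other segment into a), so the proto-segment is *a.
Position 4: Kasimar has b, Femekish has p. Kasimar preserves b here (none of its changes turn any other segment into b), so the proto-segment is *b.
Continuing position by position gives *firbayun; check it forward:
Kasimar: start from *firbayun.
  rule 1 (unconditioned shift): firbayun → filbayun
  rule 2 (unconditioned shift): filbayun → filbazun
  rule 3 (unconditioned shift): filbazun → hilbazun
  rule 4: no change — hilbazun
  ⇒ Kasimar hilbazun
Femekish: *firbayun
  firbayun (rule 1 does not apply)
  firbayun → firboyun   [vowel merger]
  firboyun → firpoyun   [unconditioned shift]
  giving Femekish firpoyun.
No other proto-form is consistent with every reflex, so the reconstruction is *firbayun.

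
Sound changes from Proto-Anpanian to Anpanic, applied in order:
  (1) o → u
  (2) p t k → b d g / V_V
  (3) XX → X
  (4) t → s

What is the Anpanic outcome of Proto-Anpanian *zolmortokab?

zulmursugab

Anpanic: *zolmortokab
  zolmortokab → zulmurtukab   [vowel merger]
  zulmurtukab → zulmurtugab   [intervocalic voicing]
  zulmurtugab (rule 3 does not apply)
  zulmurtugab → zulmursugab   [unconditioned shift]
  giving Anpanic zulmursugab.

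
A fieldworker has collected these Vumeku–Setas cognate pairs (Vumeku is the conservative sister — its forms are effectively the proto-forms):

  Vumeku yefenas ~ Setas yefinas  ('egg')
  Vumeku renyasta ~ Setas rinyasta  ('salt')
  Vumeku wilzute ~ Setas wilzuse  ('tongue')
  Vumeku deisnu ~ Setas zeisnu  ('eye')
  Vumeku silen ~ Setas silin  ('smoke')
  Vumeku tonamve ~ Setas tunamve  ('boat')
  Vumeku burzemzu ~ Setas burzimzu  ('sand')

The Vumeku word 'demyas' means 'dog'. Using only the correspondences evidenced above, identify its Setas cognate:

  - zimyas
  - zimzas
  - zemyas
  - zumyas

zimyas

deisnu ~ zeisnu — Vumeku d corresponds to Setas z word-initially before a front vowel.
burzemzu ~ burzimzu — Vumeku e corresponds to Setas i after a consonant, before a nasal.
Applying these to Vumeku 'demyas':
  demyas → zemyas   (d→z word-initially before a front vowel)
  zemyas → zimyas   (e→i after a consonant, before a nasal)
So the Setas cognate is 'zimyas'.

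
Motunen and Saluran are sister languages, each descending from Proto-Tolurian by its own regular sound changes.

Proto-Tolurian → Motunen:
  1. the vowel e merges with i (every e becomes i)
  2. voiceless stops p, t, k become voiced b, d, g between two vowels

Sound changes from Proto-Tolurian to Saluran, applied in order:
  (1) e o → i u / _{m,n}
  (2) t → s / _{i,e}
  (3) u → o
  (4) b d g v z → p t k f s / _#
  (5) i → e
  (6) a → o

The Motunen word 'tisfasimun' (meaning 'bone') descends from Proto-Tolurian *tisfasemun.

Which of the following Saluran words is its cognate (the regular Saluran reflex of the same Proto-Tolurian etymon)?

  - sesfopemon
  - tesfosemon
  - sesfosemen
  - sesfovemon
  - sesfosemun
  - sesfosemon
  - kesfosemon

Saluran: *tisfasemun
  tisfasemun → tisfasimun   [pre-nasal raising]
  tisfasimun → sisfasimun   [palatalisation]
  sisfasimun → sisfasimon   [vowel merger]
  sisfasimon (rule 4 does not apply)
  sisfasimon → sesfasemon   [vowel merger]
  sesfasemon → sesfosemon   [vowel merger]
  giving Saluran sesfosemon.
The other candidates each miss or misapply at least one Saluran change.

sesfosemon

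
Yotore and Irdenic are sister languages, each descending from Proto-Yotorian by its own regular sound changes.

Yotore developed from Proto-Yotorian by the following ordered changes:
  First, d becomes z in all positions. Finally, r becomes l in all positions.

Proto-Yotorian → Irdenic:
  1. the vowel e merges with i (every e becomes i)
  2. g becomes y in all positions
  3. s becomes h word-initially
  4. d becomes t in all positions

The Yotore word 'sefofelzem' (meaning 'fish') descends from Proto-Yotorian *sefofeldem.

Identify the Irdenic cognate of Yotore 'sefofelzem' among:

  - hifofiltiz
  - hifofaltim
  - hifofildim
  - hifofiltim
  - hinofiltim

hifofiltim

Irdenic: *sefofeldem > sifofildim > hifofildim > hifofiltim  (by vowel merger, debuccalisation, unconditioned shift)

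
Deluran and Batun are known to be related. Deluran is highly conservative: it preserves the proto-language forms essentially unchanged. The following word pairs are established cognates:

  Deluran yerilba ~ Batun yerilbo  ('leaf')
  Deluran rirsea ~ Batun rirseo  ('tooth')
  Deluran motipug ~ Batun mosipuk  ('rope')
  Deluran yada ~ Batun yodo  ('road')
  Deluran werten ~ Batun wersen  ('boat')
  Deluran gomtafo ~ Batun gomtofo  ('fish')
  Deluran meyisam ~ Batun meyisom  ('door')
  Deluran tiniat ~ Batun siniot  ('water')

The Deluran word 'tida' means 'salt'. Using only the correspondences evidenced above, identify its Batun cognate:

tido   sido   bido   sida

tiniat ~ siniot — Deluran t corresponds to Batun s word-initially before a front vowel.
yerilba ~ yerilbo, yada ~ yodo — Deluran a corresponds to Batun o word-finally.
Applying these to Deluran 'tida':
  tida → sida   (t→s word-initially before a front vowel)
  sida → sido   (a→o word-finally)
So the Batun cognate is 'sido'.

sido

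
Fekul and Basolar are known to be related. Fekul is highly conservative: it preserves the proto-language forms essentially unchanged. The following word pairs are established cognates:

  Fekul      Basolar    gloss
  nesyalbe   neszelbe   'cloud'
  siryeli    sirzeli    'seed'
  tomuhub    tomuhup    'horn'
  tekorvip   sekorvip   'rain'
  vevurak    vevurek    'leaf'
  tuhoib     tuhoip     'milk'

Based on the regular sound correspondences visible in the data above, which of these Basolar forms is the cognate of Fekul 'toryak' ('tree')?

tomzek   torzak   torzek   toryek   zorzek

nesyalbe ~ neszelbe — Fekul y corresponds to Basolar z after a consonant, before a back vowel.
nesyalbe ~ neszelbe, vevurak ~ vevurek — Fekul a corresponds to Basolar e after a consonant, before a consonant other than r, m, n, p, b, f, v.
Applying these to Fekul 'toryak':
  toryak → torzak   (y→z after a consonant, before a back vowel)
  torzak → torzek   (a→e after a consonant, before a consonant other than r, m, n, p, b, f, v)
So the Basolar cognate is 'torzek'.

torzek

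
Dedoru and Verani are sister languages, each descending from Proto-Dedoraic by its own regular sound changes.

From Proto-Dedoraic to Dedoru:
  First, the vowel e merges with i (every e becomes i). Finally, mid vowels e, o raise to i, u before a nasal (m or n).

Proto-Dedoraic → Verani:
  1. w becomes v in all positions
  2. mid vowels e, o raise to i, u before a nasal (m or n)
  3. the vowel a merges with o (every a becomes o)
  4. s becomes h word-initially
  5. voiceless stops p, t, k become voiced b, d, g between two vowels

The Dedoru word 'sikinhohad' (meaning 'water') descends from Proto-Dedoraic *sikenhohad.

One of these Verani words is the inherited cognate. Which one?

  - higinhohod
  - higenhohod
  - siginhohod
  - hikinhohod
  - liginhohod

higinhohod

Verani: *sikenhohad > sikinhohad > sikinhohod > hikinhohod > higinhohod  (by pre-nasal raising, vowel merger, debuccalisation, intervocalic voicing)
The other candidates each miss or misapply at least one Verani change.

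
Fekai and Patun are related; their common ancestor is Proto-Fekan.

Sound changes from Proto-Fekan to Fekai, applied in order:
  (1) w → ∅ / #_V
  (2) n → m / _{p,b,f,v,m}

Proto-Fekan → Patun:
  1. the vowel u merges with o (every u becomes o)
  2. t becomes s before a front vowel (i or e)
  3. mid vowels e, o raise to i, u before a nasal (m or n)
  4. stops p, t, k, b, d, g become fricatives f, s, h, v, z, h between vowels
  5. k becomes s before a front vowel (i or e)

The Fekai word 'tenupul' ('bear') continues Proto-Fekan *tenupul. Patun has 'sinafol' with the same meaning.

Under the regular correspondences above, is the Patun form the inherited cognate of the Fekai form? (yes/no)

Derive the expected Patun reflex of *tenupul:
Patun: start from *tenupul.
  rule 1 (vowel merger): tenupul → tenopol
  rule 2 (palatalisation): tenopol → senopol
  rule 3 (pre-nasal raising): senopol → sinopol
  rule 4 (intervocalic lenition): sinopol → sinofol
  rule 5: no change — sinofol
  ⇒ Patun sinofol
The regular Patun reflex would be 'sinofol', but the attested form is 'sinafol'. The correspondence is irregular, so they are not cognates (the Patun form has a different source).

no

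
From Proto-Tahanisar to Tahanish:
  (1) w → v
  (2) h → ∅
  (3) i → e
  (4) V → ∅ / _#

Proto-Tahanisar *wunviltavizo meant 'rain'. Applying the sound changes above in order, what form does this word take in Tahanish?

Tahanish: *wunviltavizo > vunviltavizo > vunveltavezo > vunveltavez  (by unconditioned shift, vowel merger, apocope)

vunveltavez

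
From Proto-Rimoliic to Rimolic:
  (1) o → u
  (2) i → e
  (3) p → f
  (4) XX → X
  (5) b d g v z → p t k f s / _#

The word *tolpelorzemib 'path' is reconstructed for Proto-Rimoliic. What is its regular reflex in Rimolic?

Rimolic: *tolpelorzemib
  tolpelorzemib → tulpelurzemib   [vowel merger]
  tulpelurzemib → tulpelurzemeb   [vowel merger]
  tulpelurzemeb → tulfelurzemeb   [unconditioned shift]
  tulfelurzemeb (rule 4 does not apply)
  tulfelurzemeb → tulfelurzemep   [final devoicing]
  giving Rimolic tulfelurzemep.

tulfelurzemep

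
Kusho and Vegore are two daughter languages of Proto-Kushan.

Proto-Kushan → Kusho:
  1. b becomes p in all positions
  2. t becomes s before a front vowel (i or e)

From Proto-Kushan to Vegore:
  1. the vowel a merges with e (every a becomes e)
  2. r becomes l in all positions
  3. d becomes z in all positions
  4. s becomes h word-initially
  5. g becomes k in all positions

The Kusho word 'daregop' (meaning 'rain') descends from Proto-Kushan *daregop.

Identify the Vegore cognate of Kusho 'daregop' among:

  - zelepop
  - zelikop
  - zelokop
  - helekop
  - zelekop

Vegore: *daregop > deregop > delegop > zelegop > zelekop  (by vowel merger, unconditioned shift, unconditioned shift, unconditioned shift)
The other candidates each miss or misapply at least one Vegore change.

zelekop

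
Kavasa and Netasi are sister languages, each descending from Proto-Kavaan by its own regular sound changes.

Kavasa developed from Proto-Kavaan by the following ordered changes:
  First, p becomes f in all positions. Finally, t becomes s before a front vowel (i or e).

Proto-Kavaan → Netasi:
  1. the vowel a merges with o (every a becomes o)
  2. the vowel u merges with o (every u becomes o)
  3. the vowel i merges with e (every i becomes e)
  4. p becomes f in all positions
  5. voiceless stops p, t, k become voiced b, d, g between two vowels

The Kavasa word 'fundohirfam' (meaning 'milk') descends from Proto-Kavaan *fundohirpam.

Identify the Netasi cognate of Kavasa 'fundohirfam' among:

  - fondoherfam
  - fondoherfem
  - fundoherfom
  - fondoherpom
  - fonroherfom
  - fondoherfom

fondoherfom

Netasi: start from *fundohirpam.
  rule 1 (vowel merger): fundohirpam → fundohirpom
  rule 2 (vowel merger): fundohirpom → fondohirpom
  rule 3 (vowel merger): fondohirpom → fondoherpom
  rule 4 (unconditioned shift): fondoherpom → fondoherfom
  rule 5: no change — fondoherfom
  ⇒ Netasi fondoherfom
The other candidates each miss or misapply at least one Netasi change.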